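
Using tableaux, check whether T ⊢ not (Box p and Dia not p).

Tableau for the negation Box p and Dia not p:
1. Box p and Dia not p, u
2. Box p, u
3. Dia not p, u
4. p, u
5. not p, v
6. p, v
Accessibility: uRu, uRv, vRv
Branch closes: p and not p both at v.
All branches of the negation close; one closing branch shown above.

Yes, valid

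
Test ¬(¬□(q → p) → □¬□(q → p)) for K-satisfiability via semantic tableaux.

1. ¬(¬□(q → p) → □¬□(q → p)), 0
2. ¬□(q → p), 0
3. ¬□¬□(q → p), 0
4. ¬(q → p), 1
5. q, 1
6. ¬p, 1
7. □(q → p), 2
Accessibility: 0R1, 0R2

Satisfiable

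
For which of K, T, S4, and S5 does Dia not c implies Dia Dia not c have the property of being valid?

T-tableau for the negation not (Dia not c implies Dia Dia not c):
1. not (Dia not c implies Dia Dia not c), 0
2. Dia not c, 0
3. not Dia Dia not c, 0
4. not Dia not c, 0
5. c, 0
6. not c, 1
7. not Dia not c, 1
8. c, 1
Accessibility: 0R0, 0R1, 1R1
Branch closes: c and not c both at 1.
Every branch closes (one shown): valid in T, hence also in S4, S5 (every theorem of T is a theorem of S4 and S5).
K-tableau for the negation not (Dia not c implies Dia Dia not c):
1. not (Dia not c implies Dia Dia not c), 0
2. Dia not c, 0
3. not Dia Dia not c, 0
4. not c, 1
5. not Dia not c, 1
Accessibility: 0R1
Complete open branch: countermodel on a K-frame, so not valid in K.

T, S4, S5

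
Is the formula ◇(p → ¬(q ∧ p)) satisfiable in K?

Satisfiable (open branch found)

1. ◇(p → ¬(q ∧ p)), 0
2. p → ¬(q ∧ p), 1   [◇-rule on 1: fresh world 1, 0R1]
3. ¬(q ∧ p), 1   [→-rule on 2 (branches; this branch)]
4. ¬p, 1   [¬∧-rule on 3 (branches; this branch)]
Accessibility: 0R1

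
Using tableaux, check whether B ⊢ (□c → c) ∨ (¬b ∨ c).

Tableau for the negation ¬((□c → c) ∨ (¬b ∨ c)):
1. ¬((□c → c) ∨ (¬b ∨ c)), 0
2. ¬(□c → c), 0
3. ¬(¬b ∨ c), 0
4. □c, 0
5. ¬c, 0
6. b, 0
7. c, 0
Accessibility: 0R0
Branch closes: c and ¬c both at 0.
Every branch of the negation's tableau closes; the branch above is one of them.

Valid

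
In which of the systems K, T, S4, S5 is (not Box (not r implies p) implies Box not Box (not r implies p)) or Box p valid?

S5

S4-tableau for the negation not ((not Box (not r implies p) implies Box not Box (not r implies p)) or Box p):
1. not ((not Box (not r implies p) implies Box not Box (not r implies p)) or Box p), w0
2. not (not Box (not r implies p) implies Box not Box (not r implies p)), w0
3. not Box p, w0
4. not Box (not r implies p), w0
5. not Box not Box (not r implies p), w0
6. not p, w1
7. not (not r implies p), w2
8. not r, w2
9. not p, w2
10. Box (not r implies p), w3
11. not r implies p, w3
12. p, w3
Accessibility: w0Rw0, w0Rw1, w0Rw2, w0Rw3, w1Rw1, w2Rw2, w3Rw3
Complete open branch: countermodel on an S4-frame, so not valid in S4, nor in K, T (the same frame is also a K-frame and a T-frame).
S5-tableau for the negation not ((not Box (not r implies p) implies Box not Box (not r implies p)) or Box p):
1. not ((not Box (not r implies p) implies Box not Box (not r implies p)) or Box p), w0
2. not (not Box (not r implies p) implies Box not Box (not r implies p)), w0
3. not Box p, w0
4. not Box (not r implies p), w0
5. not Box not Box (not r implies p), w0
6. not p, w1
7. not (not r implies p), w2
8. not r, w2
9. not p, w2
10. Box (not r implies p), w3
11. not r implies p, w0
12. not r implies p, w1
13. not r implies p, w2
14. not r implies p, w3
15. p, w0
16. r, w1
17. p, w2
Accessibility: w0Rw0, w0Rw1, w0Rw2, w0Rw3, w1Rw0, w1Rw1, w1Rw2, w1Rw3, w2Rw0, w2Rw1, w2Rw2, w2Rw3, w3Rw0, w3Rw1, w3Rw2, w3Rw3
Branch closes: p and not p both at w2.
Every branch closes (one shown): valid in S5.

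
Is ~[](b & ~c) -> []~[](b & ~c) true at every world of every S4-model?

Tableau for the negation ~(~[](b & ~c) -> []~[](b & ~c)):
1. ~(~[](b & ~c) -> []~[](b & ~c)), u
2. ~[](b & ~c), u
3. ~[]~[](b & ~c), u
4. ~(b & ~c), v
5. c, v
6. [](b & ~c), w
7. b & ~c, w
8. b, w
9. ~c, w
Accessibility: uRu, uRv, uRw, vRv, wRw
The negation has an open branch (countermodel exists).

Invalid (countermodel exists)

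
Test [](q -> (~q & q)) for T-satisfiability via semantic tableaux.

Satisfiable (open branch found)

1. [](q -> (~q & q)), u
2. q -> (~q & q), u
3. ~q, u
Accessibility: uRu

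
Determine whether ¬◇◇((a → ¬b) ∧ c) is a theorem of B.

Tableau for the negation ◇◇((a → ¬b) ∧ c):
1. ◇◇((a → ¬b) ∧ c), 0
2. ◇((a → ¬b) ∧ c), 1   [◇-rule on 1: fresh world 1, 0R1]
3. (a → ¬b) ∧ c, 2   [◇-rule on 2: fresh world 2, 1R2]
4. a → ¬b, 2   [∧-rule on 3]
5. c, 2   [∧-rule on 3]
6. ¬b, 2   [→-rule on 4 (branches; this branch)]
Accessibility: 0R0, 0R1, 1R0, 1R1, 1R2, 2R1, 2R2
The negation has an open branch (countermodel exists).

Not valid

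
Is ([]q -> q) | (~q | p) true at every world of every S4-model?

Tableau for the negation ~(([]q -> q) | (~q | p)):
1. ~(([]q -> q) | (~q | p)), w0
2. ~([]q -> q), w0
3. ~(~q | p), w0
4. []q, w0
5. ~q, w0
6. q, w0
7. ~p, w0
Accessibility: w0Rw0
Branch closes: q and ~q both at w0.
Every branch of the negation's tableau closes; the branch above is one of them.

Valid in S4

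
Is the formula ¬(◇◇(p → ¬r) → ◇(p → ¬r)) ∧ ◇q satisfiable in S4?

1. ¬(◇◇(p → ¬r) → ◇(p → ¬r)) ∧ ◇q, 0
2. ¬(◇◇(p → ¬r) → ◇(p → ¬r)), 0   [∧-rule on 1]
3. ◇q, 0   [∧-rule on 1]
4. ◇◇(p → ¬r), 0   [¬→-rule on 2]
5. ¬◇(p → ¬r), 0   [¬→-rule on 2]
6. ¬(p → ¬r), 0   [¬◇-rule on 5 via 0R0]
7. p, 0   [¬→-rule on 6]
8. r, 0   [¬→-rule on 6]
9. q, 1   [◇-rule on 3: fresh world 1, 0R1]
10. ¬(p → ¬r), 1   [¬◇-rule on 5 via 0R1]
11. p, 1   [¬→-rule on 10]
12. r, 1   [¬→-rule on 10]
13. ◇(p → ¬r), 2   [◇-rule on 4: fresh world 2, 0R2]
14. ¬(p → ¬r), 2   [¬◇-rule on 5 via 0R2]
15. p, 2   [¬→-rule on 14]
16. r, 2   [¬→-rule on 14]
17. p → ¬r, 3   [◇-rule on 13: fresh world 3, 2R3]
18. ¬(p → ¬r), 3   [¬◇-rule on 5 via 0R3]
19. p, 3   [¬→-rule on 18]
20. r, 3   [¬→-rule on 18]
21. ¬r, 3   [→-rule on 17 (branches; this branch)]
Accessibility: 0R0, 0R1, 0R2, 0R3, 1R1, 2R2, 2R3, 3R3
Branch closes: r and ¬r both at 3.
(One branch shown.) All branches close.

Unsatisfiable (every branch closes)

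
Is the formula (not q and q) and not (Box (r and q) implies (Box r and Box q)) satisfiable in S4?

Unsatisfiable

1. (not q and q) and not (Box (r and q) implies (Box r and Box q)), 0
2. not q and q, 0   [and-rule on 1]
3. not (Box (r and q) implies (Box r and Box q)), 0   [and-rule on 1]
4. not q, 0   [and-rule on 2]
5. q, 0   [and-rule on 2]
Accessibility: 0R0
Branch closes: q and not q both at 0.
Every branch closes; the branch above is one of them.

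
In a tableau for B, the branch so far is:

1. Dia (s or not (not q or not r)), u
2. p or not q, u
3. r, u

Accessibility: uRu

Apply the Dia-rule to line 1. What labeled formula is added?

a fresh world v with uRv, and s or not (not q or not r) at v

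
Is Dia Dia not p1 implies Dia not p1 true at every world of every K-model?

Tableau for the negation not (Dia Dia not p1 implies Dia not p1):
1. not (Dia Dia not p1 implies Dia not p1), w0
2. Dia Dia not p1, w0
3. not Dia not p1, w0
4. Dia not p1, w1
5. p1, w1
6. not p1, w2
Accessibility: w0Rw1, w1Rw2
The negation has an open branch (countermodel exists).

No, not valid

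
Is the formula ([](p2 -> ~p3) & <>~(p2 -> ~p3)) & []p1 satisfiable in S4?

1. ([](p2 -> ~p3) & <>~(p2 -> ~p3)) & []p1, 0
2. [](p2 -> ~p3) & <>~(p2 -> ~p3), 0   [&-rule on 1]
3. []p1, 0   [&-rule on 1]
4. [](p2 -> ~p3), 0   [&-rule on 2]
5. <>~(p2 -> ~p3), 0   [&-rule on 2]
6. p1, 0   [[]-rule on 3 via 0R0]
7. p2 -> ~p3, 0   [[]-rule on 4 via 0R0]
8. ~p3, 0   [->-rule on 7 (branches; this branch)]
9. ~(p2 -> ~p3), 1   [<>-rule on 5: fresh world 1, 0R1]
10. p2, 1   [~->-rule on 9]
11. p3, 1   [~->-rule on 9]
12. p1, 1   [[]-rule on 3 via 0R1]
13. p2 -> ~p3, 1   [[]-rule on 4 via 0R1]
14. ~p3, 1   [->-rule on 13 (branches; this branch)]
Accessibility: 0R0, 0R1, 1R1
Branch closes: p3 and ~p3 both at 1.
(One branch shown.) All branches close.

Unsatisfiable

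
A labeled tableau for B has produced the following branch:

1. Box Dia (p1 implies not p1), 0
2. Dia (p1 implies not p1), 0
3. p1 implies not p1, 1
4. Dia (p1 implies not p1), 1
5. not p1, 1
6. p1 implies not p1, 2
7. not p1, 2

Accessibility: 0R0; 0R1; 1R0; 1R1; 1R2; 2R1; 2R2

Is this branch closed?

Open

No atom appears with both signs at the same world.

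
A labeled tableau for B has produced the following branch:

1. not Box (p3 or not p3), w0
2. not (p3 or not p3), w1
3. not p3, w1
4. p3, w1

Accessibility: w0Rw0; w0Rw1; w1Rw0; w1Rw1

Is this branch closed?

Both p3 and not p3 appear at w1.

Yes, closed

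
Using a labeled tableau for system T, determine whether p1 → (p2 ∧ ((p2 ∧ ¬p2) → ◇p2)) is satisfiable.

Satisfiable

1. p1 → (p2 ∧ ((p2 ∧ ¬p2) → ◇p2)), u
2. p2 ∧ ((p2 ∧ ¬p2) → ◇p2), u   [→-rule on 1 (branches; this branch)]
3. p2, u   [∧-rule on 2]
4. (p2 ∧ ¬p2) → ◇p2, u   [∧-rule on 2]
5. ◇p2, u   [→-rule on 4 (branches; this branch)]
6. p2, v   [◇-rule on 5: fresh world v, uRv]
Accessibility: uRu, uRv, vRv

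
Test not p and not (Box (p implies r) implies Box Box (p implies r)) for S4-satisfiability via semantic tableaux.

No, unsatisfiable

1. not p and not (Box (p implies r) implies Box Box (p implies r)), u
2. not p, u
3. not (Box (p implies r) implies Box Box (p implies r)), u
4. Box (p implies r), u
5. not Box Box (p implies r), u
6. p implies r, u
7. r, u
8. not Box (p implies r), v
9. p implies r, v
10. r, v
11. not (p implies r), w
12. p, w
13. not r, w
14. p implies r, w
15. r, w
Accessibility: uRu, uRv, uRw, vRv, vRw, wRw
Branch closes: r and not r both at w.
(One branch shown.) All branches close.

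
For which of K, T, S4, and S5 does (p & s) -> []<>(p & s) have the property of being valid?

S5

S4-tableau for the negation ~((p & s) -> []<>(p & s)):
1. ~((p & s) -> []<>(p & s)), 0
2. p & s, 0
3. ~[]<>(p & s), 0
4. p, 0
5. s, 0
6. ~<>(p & s), 1
7. ~(p & s), 1
8. ~s, 1
Accessibility: 0R0, 0R1, 1R1
Complete open branch: countermodel on an S4-frame, so not valid in S4, nor in K, T (the same frame is also a K-frame and a T-frame).
S5-tableau for the negation ~((p & s) -> []<>(p & s)):
1. ~((p & s) -> []<>(p & s)), 0
2. p & s, 0
3. ~[]<>(p & s), 0
4. p, 0
5. s, 0
6. ~<>(p & s), 1
7. ~(p & s), 0
8. ~(p & s), 1
9. ~s, 0
Accessibility: 0R0, 0R1, 1R0, 1R1
Branch closes: s and ~s both at 0.
Every branch closes (one shown): valid in S5.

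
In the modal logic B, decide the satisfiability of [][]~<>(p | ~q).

1. [][]~<>(p | ~q), 0
2. []~<>(p | ~q), 0
3. ~<>(p | ~q), 0
4. ~(p | ~q), 0
5. ~p, 0
6. q, 0
Accessibility: 0R0

Satisfiable (open branch found)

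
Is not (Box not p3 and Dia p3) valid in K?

Tableau for the negation Box not p3 and Dia p3:
1. Box not p3 and Dia p3, u
2. Box not p3, u   [and-rule on 1]
3. Dia p3, u   [and-rule on 1]
4. p3, v   [Dia-rule on 3: fresh world v, uRv]
5. not p3, v   [Box-rule on 2 via uRv]
Accessibility: uRv
Branch closes: p3 and not p3 both at v.
All branches of the negation close; one closing branch shown above.

Valid in K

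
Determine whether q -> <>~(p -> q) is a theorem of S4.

Tableau for the negation ~(q -> <>~(p -> q)):
1. ~(q -> <>~(p -> q)), w0
2. q, w0
3. ~<>~(p -> q), w0
4. p -> q, w0
Accessibility: w0Rw0
The negation has an open branch (countermodel exists).

Not valid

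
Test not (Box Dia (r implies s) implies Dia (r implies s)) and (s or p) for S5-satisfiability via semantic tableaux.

Unsatisfiable

1. not (Box Dia (r implies s) implies Dia (r implies s)) and (s or p), 0
2. not (Box Dia (r implies s) implies Dia (r implies s)), 0
3. s or p, 0
4. Box Dia (r implies s), 0
5. not Dia (r implies s), 0
6. Dia (r implies s), 0
7. not (r implies s), 0
8. r, 0
9. not s, 0
10. p, 0
11. r implies s, 1
12. Dia (r implies s), 1
13. not (r implies s), 1
14. r, 1
15. not s, 1
16. s, 1
Accessibility: 0R0, 0R1, 1R0, 1R1
Branch closes: s and not s both at 1.
All branches of the tableau close; one closing branch shown above.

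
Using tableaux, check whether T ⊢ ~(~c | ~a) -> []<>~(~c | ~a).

Invalid (countermodel exists)

Tableau for the negation ~(~(~c | ~a) -> []<>~(~c | ~a)):
1. ~(~(~c | ~a) -> []<>~(~c | ~a)), u
2. ~(~c | ~a), u   [~->-rule on 1]
3. ~[]<>~(~c | ~a), u   [~->-rule on 1]
4. c, u   [~|-rule on 2]
5. a, u   [~|-rule on 2]
6. ~<>~(~c | ~a), v   [~[]-rule on 3: fresh world v, uRv]
7. ~c | ~a, v   [~<>-rule on 6 via vRv]
8. ~a, v   [|-rule on 7 (branches; this branch)]
Accessibility: uRu, uRv, vRv
The negation has an open branch (countermodel exists).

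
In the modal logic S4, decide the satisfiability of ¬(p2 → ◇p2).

1. ¬(p2 → ◇p2), 0
2. p2, 0
3. ¬◇p2, 0
4. ¬p2, 0
Accessibility: 0R0
Branch closes: p2 and ¬p2 both at 0.
Every branch closes; the branch above is one of them.

Unsatisfiable (every branch closes)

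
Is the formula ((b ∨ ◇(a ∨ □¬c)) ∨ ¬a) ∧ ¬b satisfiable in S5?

Satisfiable

1. ((b ∨ ◇(a ∨ □¬c)) ∨ ¬a) ∧ ¬b, 0
2. (b ∨ ◇(a ∨ □¬c)) ∨ ¬a, 0
3. ¬b, 0
4. ¬a, 0
Accessibility: 0R0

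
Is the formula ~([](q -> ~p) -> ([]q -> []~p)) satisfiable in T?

1. ~([](q -> ~p) -> ([]q -> []~p)), 0
2. [](q -> ~p), 0
3. ~([]q -> []~p), 0
4. []q, 0
5. ~[]~p, 0
6. q -> ~p, 0
7. q, 0
8. ~p, 0
9. p, 1
10. q -> ~p, 1
11. q, 1
12. ~p, 1
Accessibility: 0R0, 0R1, 1R1
Branch closes: p and ~p both at 1.
Every branch closes; the branch above is one of them.

Unsatisfiable (every branch closes)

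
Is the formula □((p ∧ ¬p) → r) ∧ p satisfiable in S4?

Yes, satisfiable

1. □((p ∧ ¬p) → r) ∧ p, w0
2. □((p ∧ ¬p) → r), w0
3. p, w0
4. (p ∧ ¬p) → r, w0
5. r, w0
Accessibility: w0Rw0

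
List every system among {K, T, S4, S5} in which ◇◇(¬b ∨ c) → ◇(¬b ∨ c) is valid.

S4, S5

S4-tableau for the negation ¬(◇◇(¬b ∨ c) → ◇(¬b ∨ c)):
1. ¬(◇◇(¬b ∨ c) → ◇(¬b ∨ c)), u
2. ◇◇(¬b ∨ c), u
3. ¬◇(¬b ∨ c), u
4. ¬(¬b ∨ c), u
5. b, u
6. ¬c, u
7. ◇(¬b ∨ c), v
8. ¬(¬b ∨ c), v
9. b, v
10. ¬c, v
11. ¬b ∨ c, w
12. ¬(¬b ∨ c), w
13. b, w
14. ¬c, w
15. c, w
Accessibility: uRu, uRv, uRw, vRv, vRw, wRw
Branch closes: c and ¬c both at w.
Every branch closes (one shown): valid in S4, hence also in S5 (every theorem of S4 is a theorem of S5).
T-tableau for the negation ¬(◇◇(¬b ∨ c) → ◇(¬b ∨ c)):
1. ¬(◇◇(¬b ∨ c) → ◇(¬b ∨ c)), u
2. ◇◇(¬b ∨ c), u
3. ¬◇(¬b ∨ c), u
4. ¬(¬b ∨ c), u
5. b, u
6. ¬c, u
7. ◇(¬b ∨ c), v
8. ¬(¬b ∨ c), v
9. b, v
10. ¬c, v
11. ¬b ∨ c, w
12. c, w
Accessibility: uRu, uRv, vRv, vRw, wRw
Complete open branch: countermodel on a T-frame, so not valid in T, nor in K (the same frame is also a K-frame).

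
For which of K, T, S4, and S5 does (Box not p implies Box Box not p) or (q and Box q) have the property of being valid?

S4-tableau for the negation not ((Box not p implies Box Box not p) or (q and Box q)):
1. not ((Box not p implies Box Box not p) or (q and Box q)), u
2. not (Box not p implies Box Box not p), u   [neg-or-rule on 1]
3. not (q and Box q), u   [neg-or-rule on 1]
4. Box not p, u   [neg-implies-rule on 2]
5. not Box Box not p, u   [neg-implies-rule on 2]
6. not p, u   [Box-rule on 4 via uRu]
7. not Box q, u   [neg-and-rule on 3 (branches; this branch)]
8. not Box not p, v   [neg-Box-rule on 5: fresh world v, uRv]
9. not p, v   [Box-rule on 4 via uRv]
10. not q, w   [neg-Box-rule on 7: fresh world w, uRw]
11. not p, w   [Box-rule on 4 via uRw]
12. p, x   [neg-Box-rule on 8: fresh world x, vRx]
13. not p, x   [Box-rule on 4 via uRx]
Accessibility: uRu, uRv, uRw, uRx, vRv, vRx, wRw, xRx
Branch closes: p and not p both at x.
Every branch closes (one shown): valid in S4, hence also in S5 (every theorem of S4 is a theorem of S5).
T-tableau for the negation not ((Box not p implies Box Box not p) or (q and Box q)):
1. not ((Box not p implies Box Box not p) or (q and Box q)), u
2. not (Box not p implies Box Box not p), u   [neg-or-rule on 1]
3. not (q and Box q), u   [neg-or-rule on 1]
4. Box not p, u   [neg-implies-rule on 2]
5. not Box Box not p, u   [neg-implies-rule on 2]
6. not p, u   [Box-rule on 4 via uRu]
7. not Box q, u   [neg-and-rule on 3 (branches; this branch)]
8. not Box not p, v   [neg-Box-rule on 5: fresh world v, uRv]
9. not p, v   [Box-rule on 4 via uRv]
10. not q, w   [neg-Box-rule on 7: fresh world w, uRw]
11. not p, w   [Box-rule on 4 via uRw]
12. p, x   [neg-Box-rule on 8: fresh world x, vRx]
Accessibility: uRu, uRv, uRw, vRv, vRx, wRw, xRx
Complete open branch: countermodel on a T-frame, so not valid in T, nor in K (the same frame is also a K-frame).

S4, S5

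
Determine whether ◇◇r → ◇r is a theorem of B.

Tableau for the negation ¬(◇◇r → ◇r):
1. ¬(◇◇r → ◇r), w0
2. ◇◇r, w0
3. ¬◇r, w0
4. ¬r, w0
5. ◇r, w1
6. ¬r, w1
7. r, w2
Accessibility: w0Rw0, w0Rw1, w1Rw0, w1Rw1, w1Rw2, w2Rw1, w2Rw2
The negation has an open branch (countermodel exists).

Invalid (countermodel exists)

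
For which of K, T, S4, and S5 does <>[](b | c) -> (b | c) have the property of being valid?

S5-tableau for the negation ~(<>[](b | c) -> (b | c)):
1. ~(<>[](b | c) -> (b | c)), 0
2. <>[](b | c), 0
3. ~(b | c), 0
4. ~b, 0
5. ~c, 0
6. [](b | c), 1
7. b | c, 0
8. b | c, 1
9. c, 0
Accessibility: 0R0, 0R1, 1R0, 1R1
Branch closes: c and ~c both at 0.
Every branch closes (one shown): valid in S5.
S4-tableau for the negation ~(<>[](b | c) -> (b | c)):
1. ~(<>[](b | c) -> (b | c)), 0
2. <>[](b | c), 0
3. ~(b | c), 0
4. ~b, 0
5. ~c, 0
6. [](b | c), 1
7. b | c, 1
8. c, 1
Accessibility: 0R0, 0R1, 1R1
Complete open branch: countermodel on an S4-frame, so not valid in S4, nor in K, T (the same frame is also a K-frame and a T-frame).

S5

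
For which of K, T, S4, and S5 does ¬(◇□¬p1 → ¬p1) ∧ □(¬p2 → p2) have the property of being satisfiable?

S4-tableau for the formula:
1. ¬(◇□¬p1 → ¬p1) ∧ □(¬p2 → p2), w0
2. ¬(◇□¬p1 → ¬p1), w0
3. □(¬p2 → p2), w0
4. ◇□¬p1, w0
5. p1, w0
6. ¬p2 → p2, w0
7. p2, w0
8. □¬p1, w1
9. ¬p2 → p2, w1
10. ¬p1, w1
11. p2, w1
Accessibility: w0Rw0, w0Rw1, w1Rw1
Complete open branch: satisfiable in S4, hence also in K, T (this S4-model is also a K-model and a T-model).
S5-tableau for the formula:
1. ¬(◇□¬p1 → ¬p1) ∧ □(¬p2 → p2), w0
2. ¬(◇□¬p1 → ¬p1), w0
3. □(¬p2 → p2), w0
4. ◇□¬p1, w0
5. p1, w0
6. ¬p2 → p2, w0
7. p2, w0
8. □¬p1, w1
9. ¬p2 → p2, w1
10. ¬p1, w0
Accessibility: w0Rw0, w0Rw1, w1Rw0, w1Rw1
Branch closes: p1 and ¬p1 both at w0.
Every branch closes (one shown): unsatisfiable in S5.

K, T, S4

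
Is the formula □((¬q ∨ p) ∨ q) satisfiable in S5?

Satisfiable

1. □((¬q ∨ p) ∨ q), u
2. (¬q ∨ p) ∨ q, u
3. q, u
Accessibility: uRu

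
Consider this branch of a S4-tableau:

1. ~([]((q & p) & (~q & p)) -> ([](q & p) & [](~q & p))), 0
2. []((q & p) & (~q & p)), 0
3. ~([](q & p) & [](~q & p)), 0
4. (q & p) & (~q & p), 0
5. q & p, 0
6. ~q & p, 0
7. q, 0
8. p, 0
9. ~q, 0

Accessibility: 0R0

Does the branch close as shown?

Both q and ~q appear at 0.

Yes, closed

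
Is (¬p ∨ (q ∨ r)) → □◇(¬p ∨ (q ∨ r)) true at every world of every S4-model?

No, not valid

Tableau for the negation ¬((¬p ∨ (q ∨ r)) → □◇(¬p ∨ (q ∨ r))):
1. ¬((¬p ∨ (q ∨ r)) → □◇(¬p ∨ (q ∨ r))), u
2. ¬p ∨ (q ∨ r), u
3. ¬□◇(¬p ∨ (q ∨ r)), u
4. q ∨ r, u
5. r, u
6. ¬◇(¬p ∨ (q ∨ r)), v
7. ¬(¬p ∨ (q ∨ r)), v
8. p, v
9. ¬(q ∨ r), v
10. ¬q, v
11. ¬r, v
Accessibility: uRu, uRv, vRv
The negation has an open branch (countermodel exists).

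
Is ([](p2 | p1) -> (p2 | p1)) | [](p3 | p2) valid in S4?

Tableau for the negation ~(([](p2 | p1) -> (p2 | p1)) | [](p3 | p2)):
1. ~(([](p2 | p1) -> (p2 | p1)) | [](p3 | p2)), u
2. ~([](p2 | p1) -> (p2 | p1)), u
3. ~[](p3 | p2), u
4. [](p2 | p1), u
5. ~(p2 | p1), u
6. ~p2, u
7. ~p1, u
8. p2 | p1, u
9. p1, u
Accessibility: uRu
Branch closes: p1 and ~p1 both at u.
All branches of the negation close; one closing branch shown above.

Valid in S4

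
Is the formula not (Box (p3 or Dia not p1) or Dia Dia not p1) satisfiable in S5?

1. not (Box (p3 or Dia not p1) or Dia Dia not p1), w0
2. not Box (p3 or Dia not p1), w0
3. not Dia Dia not p1, w0
4. not Dia not p1, w0
5. p1, w0
6. not (p3 or Dia not p1), w1
7. not p3, w1
8. not Dia not p1, w1
9. p1, w1
Accessibility: w0Rw0, w0Rw1, w1Rw0, w1Rw1

Yes, satisfiable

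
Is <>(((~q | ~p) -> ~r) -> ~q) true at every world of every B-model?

Tableau for the negation ~<>(((~q | ~p) -> ~r) -> ~q):
1. ~<>(((~q | ~p) -> ~r) -> ~q), u
2. ~(((~q | ~p) -> ~r) -> ~q), u
3. (~q | ~p) -> ~r, u
4. q, u
5. ~r, u
Accessibility: uRu
The negation has an open branch (countermodel exists).

Not valid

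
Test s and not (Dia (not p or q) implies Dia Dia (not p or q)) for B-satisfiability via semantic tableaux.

1. s and not (Dia (not p or q) implies Dia Dia (not p or q)), w0
2. s, w0   [and-rule on 1]
3. not (Dia (not p or q) implies Dia Dia (not p or q)), w0   [and-rule on 1]
4. Dia (not p or q), w0   [neg-implies-rule on 3]
5. not Dia Dia (not p or q), w0   [neg-implies-rule on 3]
6. not Dia (not p or q), w0   [neg-Dia-rule on 5 via w0Rw0]
7. not (not p or q), w0   [neg-Dia-rule on 6 via w0Rw0]
8. p, w0   [neg-or-rule on 7]
9. not q, w0   [neg-or-rule on 7]
10. not p or q, w1   [Dia-rule on 4: fresh world w1, w0Rw1]
11. not Dia (not p or q), w1   [neg-Dia-rule on 5 via w0Rw1]
12. not (not p or q), w1   [neg-Dia-rule on 6 via w0Rw1]
13. p, w1   [neg-or-rule on 12]
14. not q, w1   [neg-or-rule on 12]
15. q, w1   [or-rule on 10 (branches; this branch)]
Accessibility: w0Rw0, w0Rw1, w1Rw0, w1Rw1
Branch closes: q and not q both at w1.
(One branch shown.) All branches close.

Unsatisfiable (every branch closes)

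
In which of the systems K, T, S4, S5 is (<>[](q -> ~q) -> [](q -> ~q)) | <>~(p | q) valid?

S5-tableau for the negation ~((<>[](q -> ~q) -> [](q -> ~q)) | <>~(p | q)):
1. ~((<>[](q -> ~q) -> [](q -> ~q)) | <>~(p | q)), w0
2. ~(<>[](q -> ~q) -> [](q -> ~q)), w0
3. ~<>~(p | q), w0
4. <>[](q -> ~q), w0
5. ~[](q -> ~q), w0
6. p | q, w0
7. p, w0
8. [](q -> ~q), w1
9. p | q, w1
10. q -> ~q, w0
11. q -> ~q, w1
12. p, w1
13. ~q, w0
14. ~q, w1
15. ~(q -> ~q), w2
16. q, w2
17. p | q, w2
18. q -> ~q, w2
19. ~q, w2
Accessibility: w0Rw0, w0Rw1, w0Rw2, w1Rw0, w1Rw1, w1Rw2, w2Rw0, w2Rw1, w2Rw2
Branch closes: q and ~q both at w2.
Every branch closes (one shown): valid in S5.
S4-tableau for the negation ~((<>[](q -> ~q) -> [](q -> ~q)) | <>~(p | q)):
1. ~((<>[](q -> ~q) -> [](q -> ~q)) | <>~(p | q)), w0
2. ~(<>[](q -> ~q) -> [](q -> ~q)), w0
3. ~<>~(p | q), w0
4. <>[](q -> ~q), w0
5. ~[](q -> ~q), w0
6. p | q, w0
7. q, w0
8. [](q -> ~q), w1
9. p | q, w1
10. q -> ~q, w1
11. p, w1
12. ~q, w1
13. ~(q -> ~q), w2
14. q, w2
15. p | q, w2
Accessibility: w0Rw0, w0Rw1, w0Rw2, w1Rw1, w2Rw2
Complete open branch: countermodel on an S4-frame, so not valid in S4, nor in K, T (the same frame is also a K-frame and a T-frame).

S5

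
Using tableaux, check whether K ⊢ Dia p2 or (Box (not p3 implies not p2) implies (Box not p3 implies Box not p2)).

Valid in K

Tableau for the negation not (Dia p2 or (Box (not p3 implies not p2) implies (Box not p3 implies Box not p2))):
1. not (Dia p2 or (Box (not p3 implies not p2) implies (Box not p3 implies Box not p2))), w0
2. not Dia p2, w0
3. not (Box (not p3 implies not p2) implies (Box not p3 implies Box not p2)), w0
4. Box (not p3 implies not p2), w0
5. not (Box not p3 implies Box not p2), w0
6. Box not p3, w0
7. not Box not p2, w0
8. p2, w1
9. not p2, w1
Accessibility: w0Rw1
Branch closes: p2 and not p2 both at w1.
Every branch of the negation's tableau closes; the branch above is one of them.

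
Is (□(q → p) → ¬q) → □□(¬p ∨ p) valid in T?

Valid in T

Tableau for the negation ¬((□(q → p) → ¬q) → □□(¬p ∨ p)):
1. ¬((□(q → p) → ¬q) → □□(¬p ∨ p)), w0
2. □(q → p) → ¬q, w0
3. ¬□□(¬p ∨ p), w0
4. ¬□(q → p), w0
5. ¬□(¬p ∨ p), w1
6. ¬(q → p), w2
7. q, w2
8. ¬p, w2
9. ¬(¬p ∨ p), w3
10. p, w3
11. ¬p, w3
Accessibility: w0Rw0, w0Rw1, w0Rw2, w1Rw1, w1Rw3, w2Rw2, w3Rw3
Branch closes: p and ¬p both at w3.
All branches of the negation close; one closing branch shown above.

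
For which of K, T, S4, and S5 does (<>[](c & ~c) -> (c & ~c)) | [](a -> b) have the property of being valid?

K-tableau for the negation ~((<>[](c & ~c) -> (c & ~c)) | [](a -> b)):
1. ~((<>[](c & ~c) -> (c & ~c)) | [](a -> b)), 0
2. ~(<>[](c & ~c) -> (c & ~c)), 0
3. ~[](a -> b), 0
4. <>[](c & ~c), 0
5. ~(c & ~c), 0
6. c, 0
7. ~(a -> b), 1
8. a, 1
9. ~b, 1
10. [](c & ~c), 2
Accessibility: 0R1, 0R2
Complete open branch: countermodel on a K-frame, so not valid in K.
T-tableau for the negation ~((<>[](c & ~c) -> (c & ~c)) | [](a -> b)):
1. ~((<>[](c & ~c) -> (c & ~c)) | [](a -> b)), 0
2. ~(<>[](c & ~c) -> (c & ~c)), 0
3. ~[](a -> b), 0
4. <>[](c & ~c), 0
5. ~(c & ~c), 0
6. c, 0
7. ~(a -> b), 1
8. a, 1
9. ~b, 1
10. [](c & ~c), 2
11. c & ~c, 2
12. c, 2
13. ~c, 2
Accessibility: 0R0, 0R1, 0R2, 1R1, 2R2
Branch closes: c and ~c both at 2.
Every branch closes (one shown): valid in T, hence also in S4, S5 (every theorem of T is a theorem of S4 and S5).

T, S4, S5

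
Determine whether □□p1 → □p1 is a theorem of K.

No, not valid

Tableau for the negation ¬(□□p1 → □p1):
1. ¬(□□p1 → □p1), w0
2. □□p1, w0   [¬→-rule on 1]
3. ¬□p1, w0   [¬→-rule on 1]
4. ¬p1, w1   [¬□-rule on 3: fresh world w1, w0Rw1]
5. □p1, w1   [□-rule on 2 via w0Rw1]
Accessibility: w0Rw1
The negation has an open branch (countermodel exists).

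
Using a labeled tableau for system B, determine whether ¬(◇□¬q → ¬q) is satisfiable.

1. ¬(◇□¬q → ¬q), u
2. ◇□¬q, u
3. q, u
4. □¬q, v
5. ¬q, u
Accessibility: uRu, uRv, vRu, vRv
Branch closes: q and ¬q both at u.
Every branch closes; the branch above is one of them.

No, unsatisfiable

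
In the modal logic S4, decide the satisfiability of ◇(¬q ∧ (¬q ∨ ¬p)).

1. ◇(¬q ∧ (¬q ∨ ¬p)), u
2. ¬q ∧ (¬q ∨ ¬p), v
3. ¬q, v
4. ¬q ∨ ¬p, v
5. ¬p, v
Accessibility: uRu, uRv, vRv

Satisfiable (open branch found)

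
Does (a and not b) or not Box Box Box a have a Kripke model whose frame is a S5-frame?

1. (a and not b) or not Box Box Box a, 0
2. not Box Box Box a, 0
3. not Box Box a, 1
4. not Box a, 2
5. not a, 3
Accessibility: 0R0, 0R1, 0R2, 0R3, 1R0, 1R1, 1R2, 1R3, 2R0, 2R1, 2R2, 2R3, 3R0, 3R1, 3R2, 3R3

Yes, satisfiable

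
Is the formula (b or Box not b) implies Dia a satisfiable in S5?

1. (b or Box not b) implies Dia a, w0
2. Dia a, w0
3. a, w1
Accessibility: w0Rw0, w0Rw1, w1Rw0, w1Rw1

Yes, satisfiable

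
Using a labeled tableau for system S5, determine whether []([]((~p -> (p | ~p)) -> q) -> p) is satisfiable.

Satisfiable

1. []([]((~p -> (p | ~p)) -> q) -> p), w0
2. []((~p -> (p | ~p)) -> q) -> p, w0   [[]-rule on 1 via w0Rw0]
3. p, w0   [->-rule on 2 (branches; this branch)]
Accessibility: w0Rw0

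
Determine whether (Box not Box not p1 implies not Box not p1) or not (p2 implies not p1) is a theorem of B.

Yes, valid

Tableau for the negation not ((Box not Box not p1 implies not Box not p1) or not (p2 implies not p1)):
1. not ((Box not Box not p1 implies not Box not p1) or not (p2 implies not p1)), u
2. not (Box not Box not p1 implies not Box not p1), u
3. p2 implies not p1, u
4. Box not Box not p1, u
5. Box not p1, u
6. not Box not p1, u
7. not p1, u
8. p1, v
9. not Box not p1, v
10. not p1, v
Accessibility: uRu, uRv, vRu, vRv
Branch closes: p1 and not p1 both at v.
Every branch of the negation's tableau closes; the branch above is one of them.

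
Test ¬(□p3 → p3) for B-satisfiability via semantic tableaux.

Unsatisfiable (every branch closes)

1. ¬(□p3 → p3), 0
2. □p3, 0   [¬→-rule on 1]
3. ¬p3, 0   [¬→-rule on 1]
4. p3, 0   [□-rule on 2 via 0R0]
Accessibility: 0R0
Branch closes: p3 and ¬p3 both at 0.
(One branch shown.) All branches close.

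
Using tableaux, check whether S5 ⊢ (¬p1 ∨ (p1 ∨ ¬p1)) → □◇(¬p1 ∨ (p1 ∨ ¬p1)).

Tableau for the negation ¬((¬p1 ∨ (p1 ∨ ¬p1)) → □◇(¬p1 ∨ (p1 ∨ ¬p1))):
1. ¬((¬p1 ∨ (p1 ∨ ¬p1)) → □◇(¬p1 ∨ (p1 ∨ ¬p1))), 0
2. ¬p1 ∨ (p1 ∨ ¬p1), 0   [¬→-rule on 1]
3. ¬□◇(¬p1 ∨ (p1 ∨ ¬p1)), 0   [¬→-rule on 1]
4. p1 ∨ ¬p1, 0   [∨-rule on 2 (branches; this branch)]
5. p1, 0   [∨-rule on 4 (branches; this branch)]
6. ¬◇(¬p1 ∨ (p1 ∨ ¬p1)), 1   [¬□-rule on 3: fresh world 1, 0R1]
7. ¬(¬p1 ∨ (p1 ∨ ¬p1)), 0   [¬◇-rule on 6 via 1R0]
8. ¬(p1 ∨ ¬p1), 0   [¬∨-rule on 7]
9. ¬p1, 0   [¬∨-rule on 8]
Accessibility: 0R0, 0R1, 1R0, 1R1
Branch closes: p1 and ¬p1 both at 0.
Every branch of the negation's tableau closes; the branch above is one of them.

Valid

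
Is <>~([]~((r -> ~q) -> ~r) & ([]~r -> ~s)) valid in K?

Tableau for the negation ~<>~([]~((r -> ~q) -> ~r) & ([]~r -> ~s)):
1. ~<>~([]~((r -> ~q) -> ~r) & ([]~r -> ~s)), w0
The negation has an open branch (countermodel exists).

No, not valid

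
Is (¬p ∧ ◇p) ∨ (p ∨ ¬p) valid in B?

Tableau for the negation ¬((¬p ∧ ◇p) ∨ (p ∨ ¬p)):
1. ¬((¬p ∧ ◇p) ∨ (p ∨ ¬p)), w0
2. ¬(¬p ∧ ◇p), w0
3. ¬(p ∨ ¬p), w0
4. ¬p, w0
5. p, w0
Accessibility: w0Rw0
Branch closes: p and ¬p both at w0.
Every branch of the negation's tableau closes; the branch above is one of them.

Valid in B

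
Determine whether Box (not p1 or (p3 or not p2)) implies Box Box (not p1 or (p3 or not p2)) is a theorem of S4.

Valid in S4

Tableau for the negation not (Box (not p1 or (p3 or not p2)) implies Box Box (not p1 or (p3 or not p2))):
1. not (Box (not p1 or (p3 or not p2)) implies Box Box (not p1 or (p3 or not p2))), 0
2. Box (not p1 or (p3 or not p2)), 0   [neg-implies-rule on 1]
3. not Box Box (not p1 or (p3 or not p2)), 0   [neg-implies-rule on 1]
4. not p1 or (p3 or not p2), 0   [Box-rule on 2 via 0R0]
5. p3 or not p2, 0   [or-rule on 4 (branches; this branch)]
6. not p2, 0   [or-rule on 5 (branches; this branch)]
7. not Box (not p1 or (p3 or not p2)), 1   [neg-Box-rule on 3: fresh world 1, 0R1]
8. not p1 or (p3 or not p2), 1   [Box-rule on 2 via 0R1]
9. p3 or not p2, 1   [or-rule on 8 (branches; this branch)]
10. not p2, 1   [or-rule on 9 (branches; this branch)]
11. not (not p1 or (p3 or not p2)), 2   [neg-Box-rule on 7: fresh world 2, 1R2]
12. p1, 2   [neg-or-rule on 11]
13. not (p3 or not p2), 2   [neg-or-rule on 11]
14. not p3, 2   [neg-or-rule on 13]
15. p2, 2   [neg-or-rule on 13]
16. not p1 or (p3 or not p2), 2   [Box-rule on 2 via 0R2]
17. p3 or not p2, 2   [or-rule on 16 (branches; this branch)]
18. not p2, 2   [or-rule on 17 (branches; this branch)]
Accessibility: 0R0, 0R1, 0R2, 1R1, 1R2, 2R2
Branch closes: p2 and not p2 both at 2.
Every branch of the negation's tableau closes; the branch above is one of them.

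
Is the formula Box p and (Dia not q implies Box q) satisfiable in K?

Satisfiable (open branch found)

1. Box p and (Dia not q implies Box q), w0
2. Box p, w0
3. Dia not q implies Box q, w0
4. Box q, w0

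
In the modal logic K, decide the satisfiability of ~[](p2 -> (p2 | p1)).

No, unsatisfiable

1. ~[](p2 -> (p2 | p1)), w0
2. ~(p2 -> (p2 | p1)), w1   [~[]-rule on 1: fresh world w1, w0Rw1]
3. p2, w1   [~->-rule on 2]
4. ~(p2 | p1), w1   [~->-rule on 2]
5. ~p2, w1   [~|-rule on 4]
6. ~p1, w1   [~|-rule on 4]
Accessibility: w0Rw1
Branch closes: p2 and ~p2 both at w1.
Every branch closes; the branch above is one of them.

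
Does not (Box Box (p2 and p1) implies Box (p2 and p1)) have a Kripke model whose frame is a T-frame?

1. not (Box Box (p2 and p1) implies Box (p2 and p1)), u
2. Box Box (p2 and p1), u
3. not Box (p2 and p1), u
4. Box (p2 and p1), u
5. p2 and p1, u
6. p2, u
7. p1, u
8. not (p2 and p1), v
9. Box (p2 and p1), v
10. p2 and p1, v
11. p2, v
12. p1, v
13. not p1, v
Accessibility: uRu, uRv, vRv
Branch closes: p1 and not p1 both at v.
Every branch closes; the branch above is one of them.

Unsatisfiable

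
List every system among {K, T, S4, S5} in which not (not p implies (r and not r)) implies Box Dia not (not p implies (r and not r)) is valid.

S4-tableau for the negation not (not (not p implies (r and not r)) implies Box Dia not (not p implies (r and not r))):
1. not (not (not p implies (r and not r)) implies Box Dia not (not p implies (r and not r))), w0
2. not (not p implies (r and not r)), w0
3. not Box Dia not (not p implies (r and not r)), w0
4. not p, w0
5. not (r and not r), w0
6. r, w0
7. not Dia not (not p implies (r and not r)), w1
8. not p implies (r and not r), w1
9. p, w1
Accessibility: w0Rw0, w0Rw1, w1Rw1
Complete open branch: countermodel on an S4-frame, so not valid in S4, nor in K, T (the same frame is also a K-frame and a T-frame).
S5-tableau for the negation not (not (not p implies (r and not r)) implies Box Dia not (not p implies (r and not r))):
1. not (not (not p implies (r and not r)) implies Box Dia not (not p implies (r and not r))), w0
2. not (not p implies (r and not r)), w0
3. not Box Dia not (not p implies (r and not r)), w0
4. not p, w0
5. not (r and not r), w0
6. r, w0
7. not Dia not (not p implies (r and not r)), w1
8. not p implies (r and not r), w0
9. not p implies (r and not r), w1
10. r and not r, w0
11. not r, w0
Accessibility: w0Rw0, w0Rw1, w1Rw0, w1Rw1
Branch closes: r and not r both at w0.
Every branch closes (one shown): valid in S5.

S5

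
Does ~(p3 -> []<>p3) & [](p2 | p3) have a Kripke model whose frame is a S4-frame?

1. ~(p3 -> []<>p3) & [](p2 | p3), w0
2. ~(p3 -> []<>p3), w0   [&-rule on 1]
3. [](p2 | p3), w0   [&-rule on 1]
4. p3, w0   [~->-rule on 2]
5. ~[]<>p3, w0   [~->-rule on 2]
6. p2 | p3, w0   [[]-rule on 3 via w0Rw0]
7. ~<>p3, w1   [~[]-rule on 5: fresh world w1, w0Rw1]
8. p2 | p3, w1   [[]-rule on 3 via w0Rw1]
9. ~p3, w1   [~<>-rule on 7 via w1Rw1]
10. p2, w1   [|-rule on 8 (branches; this branch)]
Accessibility: w0Rw0, w0Rw1, w1Rw1

Yes, satisfiable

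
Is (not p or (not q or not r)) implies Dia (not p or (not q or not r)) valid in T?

Valid in T

Tableau for the negation not ((not p or (not q or not r)) implies Dia (not p or (not q or not r))):
1. not ((not p or (not q or not r)) implies Dia (not p or (not q or not r))), 0
2. not p or (not q or not r), 0
3. not Dia (not p or (not q or not r)), 0
4. not (not p or (not q or not r)), 0
5. p, 0
6. not (not q or not r), 0
7. q, 0
8. r, 0
9. not q or not r, 0
10. not r, 0
Accessibility: 0R0
Branch closes: r and not r both at 0.
Every branch of the negation's tableau closes; the branch above is one of them.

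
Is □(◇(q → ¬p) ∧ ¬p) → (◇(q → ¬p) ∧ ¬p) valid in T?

Tableau for the negation ¬(□(◇(q → ¬p) ∧ ¬p) → (◇(q → ¬p) ∧ ¬p)):
1. ¬(□(◇(q → ¬p) ∧ ¬p) → (◇(q → ¬p) ∧ ¬p)), w0
2. □(◇(q → ¬p) ∧ ¬p), w0
3. ¬(◇(q → ¬p) ∧ ¬p), w0
4. ◇(q → ¬p) ∧ ¬p, w0
5. ◇(q → ¬p), w0
6. ¬p, w0
7. ¬◇(q → ¬p), w0
8. ¬(q → ¬p), w0
9. q, w0
10. p, w0
Accessibility: w0Rw0
Branch closes: p and ¬p both at w0.
All branches of the negation close; one closing branch shown above.

Yes, valid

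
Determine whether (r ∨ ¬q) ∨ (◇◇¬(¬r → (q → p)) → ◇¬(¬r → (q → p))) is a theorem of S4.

Tableau for the negation ¬((r ∨ ¬q) ∨ (◇◇¬(¬r → (q → p)) → ◇¬(¬r → (q → p)))):
1. ¬((r ∨ ¬q) ∨ (◇◇¬(¬r → (q → p)) → ◇¬(¬r → (q → p)))), 0
2. ¬(r ∨ ¬q), 0
3. ¬(◇◇¬(¬r → (q → p)) → ◇¬(¬r → (q → p))), 0
4. ¬r, 0
5. q, 0
6. ◇◇¬(¬r → (q → p)), 0
7. ¬◇¬(¬r → (q → p)), 0
8. ¬r → (q → p), 0
9. q → p, 0
10. p, 0
11. ◇¬(¬r → (q → p)), 1
12. ¬r → (q → p), 1
13. q → p, 1
14. p, 1
15. ¬(¬r → (q → p)), 2
16. ¬r, 2
17. ¬(q → p), 2
18. q, 2
19. ¬p, 2
20. ¬r → (q → p), 2
21. q → p, 2
22. p, 2
Accessibility: 0R0, 0R1, 0R2, 1R1, 1R2, 2R2
Branch closes: p and ¬p both at 2.
All branches of the negation close; one closing branch shown above.

Valid in S4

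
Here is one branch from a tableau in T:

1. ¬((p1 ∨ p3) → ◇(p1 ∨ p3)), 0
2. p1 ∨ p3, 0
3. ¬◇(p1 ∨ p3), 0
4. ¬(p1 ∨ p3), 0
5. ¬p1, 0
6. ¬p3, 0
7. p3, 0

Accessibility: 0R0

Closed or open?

Both p3 and ¬p3 appear at 0.

Yes, closed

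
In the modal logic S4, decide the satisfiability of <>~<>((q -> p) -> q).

Satisfiable (open branch found)

1. <>~<>((q -> p) -> q), u
2. ~<>((q -> p) -> q), v   [<>-rule on 1: fresh world v, uRv]
3. ~((q -> p) -> q), v   [~<>-rule on 2 via vRv]
4. q -> p, v   [~->-rule on 3]
5. ~q, v   [~->-rule on 3]
6. p, v   [->-rule on 4 (branches; this branch)]
Accessibility: uRu, uRv, vRv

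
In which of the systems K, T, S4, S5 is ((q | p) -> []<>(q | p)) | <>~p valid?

K-tableau for the negation ~(((q | p) -> []<>(q | p)) | <>~p):
1. ~(((q | p) -> []<>(q | p)) | <>~p), u
2. ~((q | p) -> []<>(q | p)), u
3. ~<>~p, u
4. q | p, u
5. ~[]<>(q | p), u
6. p, u
7. ~<>(q | p), v
8. p, v
Accessibility: uRv
Complete open branch: countermodel on a K-frame, so not valid in K.
T-tableau for the negation ~(((q | p) -> []<>(q | p)) | <>~p):
1. ~(((q | p) -> []<>(q | p)) | <>~p), u
2. ~((q | p) -> []<>(q | p)), u
3. ~<>~p, u
4. q | p, u
5. ~[]<>(q | p), u
6. p, u
7. ~<>(q | p), v
8. p, v
9. ~(q | p), v
10. ~q, v
11. ~p, v
Accessibility: uRu, uRv, vRv
Branch closes: p and ~p both at v.
Every branch closes (one shown): valid in T, hence also in S4, S5 (every theorem of T is a theorem of S4 and S5).

T, S4, S5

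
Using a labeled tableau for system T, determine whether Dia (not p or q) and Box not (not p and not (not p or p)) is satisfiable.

Yes, satisfiable

1. Dia (not p or q) and Box not (not p and not (not p or p)), w0
2. Dia (not p or q), w0
3. Box not (not p and not (not p or p)), w0
4. not (not p and not (not p or p)), w0
5. not p or p, w0
6. p, w0
7. not p or q, w1
8. not (not p and not (not p or p)), w1
9. q, w1
10. not p or p, w1
11. p, w1
Accessibility: w0Rw0, w0Rw1, w1Rw1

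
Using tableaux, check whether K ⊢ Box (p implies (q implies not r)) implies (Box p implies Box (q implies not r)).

Yes, valid

Tableau for the negation not (Box (p implies (q implies not r)) implies (Box p implies Box (q implies not r))):
1. not (Box (p implies (q implies not r)) implies (Box p implies Box (q implies not r))), u
2. Box (p implies (q implies not r)), u
3. not (Box p implies Box (q implies not r)), u
4. Box p, u
5. not Box (q implies not r), u
6. not (q implies not r), v
7. q, v
8. r, v
9. p implies (q implies not r), v
10. p, v
11. q implies not r, v
12. not r, v
Accessibility: uRv
Branch closes: r and not r both at v.
All branches of the negation close; one closing branch shown above.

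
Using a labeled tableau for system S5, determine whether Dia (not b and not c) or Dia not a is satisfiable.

1. Dia (not b and not c) or Dia not a, u
2. Dia not a, u   [or-rule on 1 (branches; this branch)]
3. not a, v   [Dia-rule on 2: fresh world v, uRv]
Accessibility: uRu, uRv, vRu, vRv

Yes, satisfiable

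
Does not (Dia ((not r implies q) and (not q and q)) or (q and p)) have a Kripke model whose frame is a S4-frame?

Satisfiable (open branch found)

1. not (Dia ((not r implies q) and (not q and q)) or (q and p)), u
2. not Dia ((not r implies q) and (not q and q)), u
3. not (q and p), u
4. not ((not r implies q) and (not q and q)), u
5. not p, u
6. not (not q and q), u
7. not q, u
Accessibility: uRu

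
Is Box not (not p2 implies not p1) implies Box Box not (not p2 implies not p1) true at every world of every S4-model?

Tableau for the negation not (Box not (not p2 implies not p1) implies Box Box not (not p2 implies not p1)):
1. not (Box not (not p2 implies not p1) implies Box Box not (not p2 implies not p1)), w0
2. Box not (not p2 implies not p1), w0
3. not Box Box not (not p2 implies not p1), w0
4. not (not p2 implies not p1), w0
5. not p2, w0
6. p1, w0
7. not Box not (not p2 implies not p1), w1
8. not (not p2 implies not p1), w1
9. not p2, w1
10. p1, w1
11. not p2 implies not p1, w2
12. not (not p2 implies not p1), w2
13. not p2, w2
14. p1, w2
15. not p1, w2
Accessibility: w0Rw0, w0Rw1, w0Rw2, w1Rw1, w1Rw2, w2Rw2
Branch closes: p1 and not p1 both at w2.
Every branch of the negation's tableau closes; the branch above is one of them.

Valid in S4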